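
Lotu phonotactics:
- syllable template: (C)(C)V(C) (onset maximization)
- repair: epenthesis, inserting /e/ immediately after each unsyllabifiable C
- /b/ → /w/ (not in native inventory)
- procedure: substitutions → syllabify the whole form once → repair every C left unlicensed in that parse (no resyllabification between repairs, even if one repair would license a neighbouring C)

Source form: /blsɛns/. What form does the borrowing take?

Substitution: /b/ → /w/, giving /wlsɛns/.
Under (C)(C)V(C), the unsyllabifiable consonants are /w/, /s/ (at most one coda consonant is licensed; onsets may contain at most 2 consonants).
Epenthesis after each stranded consonant: /w/ → /we/, /s/ → /se/.

welsɛnse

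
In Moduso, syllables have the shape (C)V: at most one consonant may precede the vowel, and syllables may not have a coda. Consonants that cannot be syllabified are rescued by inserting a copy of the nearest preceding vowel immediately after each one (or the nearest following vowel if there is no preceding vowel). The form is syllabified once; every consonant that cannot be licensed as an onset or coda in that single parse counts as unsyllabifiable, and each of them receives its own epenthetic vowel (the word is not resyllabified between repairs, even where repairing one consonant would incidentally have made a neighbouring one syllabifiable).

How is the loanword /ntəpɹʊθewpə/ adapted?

Syllabifying with onset maximization leaves /n/, /p/, /w/ stranded (no codas are permitted; onsets are limited to one consonant).
Each unlicensed consonant becomes the onset of a new syllable: /n/ → /nə/, /p/ → /pə/, /w/ → /we/.

nətəpəɹʊθewepə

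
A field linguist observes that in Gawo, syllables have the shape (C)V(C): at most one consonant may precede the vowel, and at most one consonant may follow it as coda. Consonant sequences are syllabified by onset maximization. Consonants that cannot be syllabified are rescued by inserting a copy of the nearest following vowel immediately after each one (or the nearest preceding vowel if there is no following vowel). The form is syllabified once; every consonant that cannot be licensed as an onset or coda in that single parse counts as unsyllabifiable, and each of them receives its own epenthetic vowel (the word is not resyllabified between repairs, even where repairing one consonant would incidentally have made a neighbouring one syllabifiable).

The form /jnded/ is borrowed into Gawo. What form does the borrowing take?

Syllabifying with onset maximization leaves /j/, /n/ stranded (at most one coda consonant is licensed; onsets are limited to one consonant).
Each unlicensed consonant becomes the onset of a new syllable: /j/ → /je/, /n/ → /ne/.

jeneded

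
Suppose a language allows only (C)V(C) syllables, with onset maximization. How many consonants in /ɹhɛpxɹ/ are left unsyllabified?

3

Under (C)V(C), the unsyllabifiable consonants are /ɹ/, /x/, /ɹ/ (at most one coda consonant is licensed; onsets are limited to one consonant).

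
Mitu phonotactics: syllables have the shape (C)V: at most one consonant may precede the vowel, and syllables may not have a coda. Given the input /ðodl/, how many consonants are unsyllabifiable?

2

The consonants /d/, /l/ cannot be parsed into a legal (C)V syllable (no codas are permitted; onsets are limited to one consonant).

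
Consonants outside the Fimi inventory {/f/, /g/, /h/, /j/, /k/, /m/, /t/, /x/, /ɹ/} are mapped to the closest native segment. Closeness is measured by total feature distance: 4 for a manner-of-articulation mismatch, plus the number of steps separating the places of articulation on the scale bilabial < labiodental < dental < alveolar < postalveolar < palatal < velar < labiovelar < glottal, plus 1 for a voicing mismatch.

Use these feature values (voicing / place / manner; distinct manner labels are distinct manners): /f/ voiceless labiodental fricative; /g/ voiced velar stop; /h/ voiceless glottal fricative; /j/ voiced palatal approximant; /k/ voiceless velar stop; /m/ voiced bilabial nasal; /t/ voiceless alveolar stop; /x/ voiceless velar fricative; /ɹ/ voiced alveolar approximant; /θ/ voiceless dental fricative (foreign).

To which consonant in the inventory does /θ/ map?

/f/ is closest: same manner (fricative), place distance 1 (dental→labiodental), same voicing; total 1. Next closest is /x/ at distance 4.

f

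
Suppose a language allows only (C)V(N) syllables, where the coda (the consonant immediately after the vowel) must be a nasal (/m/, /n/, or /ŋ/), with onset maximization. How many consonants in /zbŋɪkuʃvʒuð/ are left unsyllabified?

5

Under (C)V(N), the unsyllabifiable consonants are /z/, /b/, /ʃ/, /v/, /ð/ (only a nasal (/m/, /n/, or /ŋ/) is licensed in coda position; onsets are limited to one consonant).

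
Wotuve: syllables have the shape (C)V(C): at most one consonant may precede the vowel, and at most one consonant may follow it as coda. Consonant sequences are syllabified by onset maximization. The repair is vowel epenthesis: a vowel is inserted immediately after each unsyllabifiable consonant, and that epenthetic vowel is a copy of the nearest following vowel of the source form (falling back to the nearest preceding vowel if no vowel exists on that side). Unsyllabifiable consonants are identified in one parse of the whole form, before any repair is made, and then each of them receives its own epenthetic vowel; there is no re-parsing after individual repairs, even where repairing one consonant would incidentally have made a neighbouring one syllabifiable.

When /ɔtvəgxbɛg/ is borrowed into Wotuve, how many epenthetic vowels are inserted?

1

The unsyllabifiable consonants are /x/; each receives one epenthetic vowel.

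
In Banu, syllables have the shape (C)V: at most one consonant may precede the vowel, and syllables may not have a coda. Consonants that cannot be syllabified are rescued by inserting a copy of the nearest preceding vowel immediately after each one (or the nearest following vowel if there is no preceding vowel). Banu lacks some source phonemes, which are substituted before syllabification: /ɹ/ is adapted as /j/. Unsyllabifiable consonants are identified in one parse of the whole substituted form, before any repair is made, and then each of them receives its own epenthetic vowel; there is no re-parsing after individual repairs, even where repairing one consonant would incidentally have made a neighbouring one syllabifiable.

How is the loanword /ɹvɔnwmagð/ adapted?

jɔvɔnɔwɔmagaða

Substitution: /ɹ/ → /j/, giving /jvɔnwmagð/.
Syllabifying with onset maximization leaves /j/, /n/, /w/, /g/, /ð/ stranded (no codas are permitted; onsets are limited to one consonant).
Inserting the epenthetic vowel yields /j/ → /jɔ/, /n/ → /nɔ/, /w/ → /wɔ/, /g/ → /ga/, /ð/ → /ða/.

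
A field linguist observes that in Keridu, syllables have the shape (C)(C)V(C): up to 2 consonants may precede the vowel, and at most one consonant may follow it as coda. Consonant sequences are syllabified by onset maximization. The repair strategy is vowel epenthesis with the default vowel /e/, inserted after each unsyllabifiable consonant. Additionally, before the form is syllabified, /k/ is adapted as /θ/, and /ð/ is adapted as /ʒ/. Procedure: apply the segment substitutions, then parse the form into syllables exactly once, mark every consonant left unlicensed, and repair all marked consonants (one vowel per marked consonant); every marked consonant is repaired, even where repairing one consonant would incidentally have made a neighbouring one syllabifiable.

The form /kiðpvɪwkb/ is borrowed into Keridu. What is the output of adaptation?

Substitution: /k/ → /θ/, /ð/ → /ʒ/, giving /θiʒpvɪwθb/.
Syllabifying with onset maximization leaves /θ/, /b/ stranded (at most one coda consonant is licensed; onsets may contain at most 2 consonants).
Inserting the epenthetic vowel yields /θ/ → /θe/, /b/ → /be/.

θiʒpvɪwθebe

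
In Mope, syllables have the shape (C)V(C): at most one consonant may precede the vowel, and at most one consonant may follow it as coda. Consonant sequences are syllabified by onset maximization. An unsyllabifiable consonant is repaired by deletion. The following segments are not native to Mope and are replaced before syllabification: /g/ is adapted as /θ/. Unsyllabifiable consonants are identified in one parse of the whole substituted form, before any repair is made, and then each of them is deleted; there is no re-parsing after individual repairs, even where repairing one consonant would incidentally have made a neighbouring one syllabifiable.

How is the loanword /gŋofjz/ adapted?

Substitution: /g/ → /θ/, giving /θŋofjz/.
Syllabifying with onset maximization leaves /θ/, /j/, /z/ stranded (at most one coda consonant is licensed; onsets are limited to one consonant).
Deleting the stranded consonants removes /θ/, /j/, /z/.

ŋof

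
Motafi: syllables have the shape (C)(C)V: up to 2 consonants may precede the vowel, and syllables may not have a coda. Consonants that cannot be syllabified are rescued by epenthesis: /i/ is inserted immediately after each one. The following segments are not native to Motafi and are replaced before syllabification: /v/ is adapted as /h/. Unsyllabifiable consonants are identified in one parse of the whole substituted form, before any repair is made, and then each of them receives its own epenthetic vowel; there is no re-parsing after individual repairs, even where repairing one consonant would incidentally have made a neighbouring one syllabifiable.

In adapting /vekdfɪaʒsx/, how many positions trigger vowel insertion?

After substitution the input is /hekdfɪaʒsx/.
The unsyllabifiable consonants are /k/, /ʒ/, /s/, /x/; each receives one epenthetic vowel.

4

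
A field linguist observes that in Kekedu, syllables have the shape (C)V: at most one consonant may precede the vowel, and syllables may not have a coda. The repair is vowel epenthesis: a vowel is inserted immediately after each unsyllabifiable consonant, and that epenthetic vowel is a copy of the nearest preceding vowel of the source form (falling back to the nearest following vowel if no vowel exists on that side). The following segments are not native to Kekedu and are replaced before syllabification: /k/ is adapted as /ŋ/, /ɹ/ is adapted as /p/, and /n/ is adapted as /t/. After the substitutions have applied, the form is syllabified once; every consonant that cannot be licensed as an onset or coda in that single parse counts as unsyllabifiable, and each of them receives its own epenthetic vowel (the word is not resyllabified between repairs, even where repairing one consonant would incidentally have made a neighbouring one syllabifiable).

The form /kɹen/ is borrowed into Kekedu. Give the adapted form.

ŋepete

Substitution: /k/ → /ŋ/, /ɹ/ → /p/, /n/ → /t/, giving /ŋpet/.
The consonants /ŋ/, /t/ cannot be parsed into a legal (C)V syllable (no codas are permitted; onsets are limited to one consonant).
Epenthesis after each stranded consonant: /ŋ/ → /ŋe/, /t/ → /te/.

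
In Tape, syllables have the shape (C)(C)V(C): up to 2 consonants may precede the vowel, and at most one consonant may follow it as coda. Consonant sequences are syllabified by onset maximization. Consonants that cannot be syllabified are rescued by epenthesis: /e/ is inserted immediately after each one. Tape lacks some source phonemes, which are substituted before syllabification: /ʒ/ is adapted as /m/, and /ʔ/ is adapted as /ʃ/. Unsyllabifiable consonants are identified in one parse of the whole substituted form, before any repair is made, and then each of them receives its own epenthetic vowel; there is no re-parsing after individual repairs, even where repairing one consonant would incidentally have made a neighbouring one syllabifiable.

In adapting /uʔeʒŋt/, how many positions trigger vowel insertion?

2

After substitution the input is /uʃemŋt/.
The unsyllabifiable consonants are /ŋ/, /t/; each receives one epenthetic vowel.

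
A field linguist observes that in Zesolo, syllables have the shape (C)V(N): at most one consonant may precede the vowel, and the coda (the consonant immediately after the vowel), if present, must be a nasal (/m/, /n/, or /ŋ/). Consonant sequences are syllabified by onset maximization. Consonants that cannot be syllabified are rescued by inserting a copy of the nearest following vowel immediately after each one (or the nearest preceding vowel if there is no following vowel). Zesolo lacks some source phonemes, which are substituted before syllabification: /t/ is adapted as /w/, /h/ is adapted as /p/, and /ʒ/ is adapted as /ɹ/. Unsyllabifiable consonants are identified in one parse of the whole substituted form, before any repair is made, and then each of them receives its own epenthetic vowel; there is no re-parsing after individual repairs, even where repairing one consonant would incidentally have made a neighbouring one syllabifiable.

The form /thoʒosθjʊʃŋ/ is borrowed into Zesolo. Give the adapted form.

wopoɹosʊθʊjʊʃʊŋʊ

Substitution: /t/ → /w/, /h/ → /p/, /ʒ/ → /ɹ/, giving /wpoɹosθjʊʃŋ/.
The consonants /w/, /s/, /θ/, /ʃ/, /ŋ/ cannot be parsed into a legal (C)V(N) syllable (only a nasal (/m/, /n/, or /ŋ/) is licensed in coda position; onsets are limited to one consonant).
Each unlicensed consonant becomes the onset of a new syllable: /w/ → /wo/, /s/ → /sʊ/, /θ/ → /θʊ/, /ʃ/ → /ʃʊ/, /ŋ/ → /ŋʊ/.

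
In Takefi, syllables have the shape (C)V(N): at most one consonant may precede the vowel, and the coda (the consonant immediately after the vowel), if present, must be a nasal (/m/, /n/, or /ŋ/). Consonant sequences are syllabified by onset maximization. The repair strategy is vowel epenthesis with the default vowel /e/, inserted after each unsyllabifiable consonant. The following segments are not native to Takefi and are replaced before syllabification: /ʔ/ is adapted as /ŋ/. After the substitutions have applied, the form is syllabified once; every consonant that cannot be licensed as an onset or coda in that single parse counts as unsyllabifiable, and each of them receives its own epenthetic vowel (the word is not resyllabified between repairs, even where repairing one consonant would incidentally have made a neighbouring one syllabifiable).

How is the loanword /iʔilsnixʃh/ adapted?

iŋilesenixeʃehe

Substitution: /ʔ/ → /ŋ/, giving /iŋilsnixʃh/.
Syllabifying with onset maximization leaves /l/, /s/, /x/, /ʃ/, /h/ stranded (only a nasal (/m/, /n/, or /ŋ/) is licensed in coda position; onsets are limited to one consonant).
Epenthesis after each stranded consonant: /l/ → /le/, /s/ → /se/, /x/ → /xe/, /ʃ/ → /ʃe/, /h/ → /he/.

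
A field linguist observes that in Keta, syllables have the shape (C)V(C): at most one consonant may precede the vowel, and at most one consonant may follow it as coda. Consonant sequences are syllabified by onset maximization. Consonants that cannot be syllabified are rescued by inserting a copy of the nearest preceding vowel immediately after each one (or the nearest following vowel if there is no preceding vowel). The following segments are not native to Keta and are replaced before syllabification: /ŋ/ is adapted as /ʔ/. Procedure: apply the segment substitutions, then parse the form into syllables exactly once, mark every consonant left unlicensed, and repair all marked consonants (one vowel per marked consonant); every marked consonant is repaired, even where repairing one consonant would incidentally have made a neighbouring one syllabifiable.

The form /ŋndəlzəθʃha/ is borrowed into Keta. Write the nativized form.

ʔənədəlzəθʃəha

Substitution: /ŋ/ → /ʔ/, giving /ʔndəlzəθʃha/.
Syllabifying with onset maximization leaves /ʔ/, /n/, /ʃ/ stranded (at most one coda consonant is licensed; onsets are limited to one consonant).
Inserting the epenthetic vowel yields /ʔ/ → /ʔə/, /n/ → /nə/, /ʃ/ → /ʃə/.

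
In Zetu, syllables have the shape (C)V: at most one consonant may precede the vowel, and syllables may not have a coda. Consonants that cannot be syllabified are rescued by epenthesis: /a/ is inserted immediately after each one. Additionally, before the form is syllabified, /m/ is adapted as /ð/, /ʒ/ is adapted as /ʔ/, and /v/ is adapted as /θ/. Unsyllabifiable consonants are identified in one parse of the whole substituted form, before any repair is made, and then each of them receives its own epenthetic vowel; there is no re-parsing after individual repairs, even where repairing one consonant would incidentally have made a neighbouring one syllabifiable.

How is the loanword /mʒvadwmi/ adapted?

Substitution: /m/ → /ð/, /ʒ/ → /ʔ/, /v/ → /θ/, giving /ðʔθadwði/.
The consonants /ð/, /ʔ/, /d/, /w/ cannot be parsed into a legal (C)V syllable (no codas are permitted; onsets are limited to one consonant).
Each unlicensed consonant becomes the onset of a new syllable: /ð/ → /ða/, /ʔ/ → /ʔa/, /d/ → /da/, /w/ → /wa/.

ðaʔaθadawaði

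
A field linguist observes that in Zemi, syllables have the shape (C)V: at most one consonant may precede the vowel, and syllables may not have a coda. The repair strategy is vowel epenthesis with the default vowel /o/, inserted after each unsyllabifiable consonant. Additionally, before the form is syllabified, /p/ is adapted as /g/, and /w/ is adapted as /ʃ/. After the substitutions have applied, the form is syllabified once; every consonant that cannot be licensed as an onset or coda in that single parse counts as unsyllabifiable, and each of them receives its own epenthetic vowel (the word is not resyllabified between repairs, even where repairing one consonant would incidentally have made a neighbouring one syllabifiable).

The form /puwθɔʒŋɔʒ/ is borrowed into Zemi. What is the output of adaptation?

guʃoθɔʒoŋɔʒo

Substitution: /p/ → /g/, /w/ → /ʃ/, giving /guʃθɔʒŋɔʒ/.
Under (C)V, the unsyllabifiable consonants are /ʃ/, /ʒ/, /ʒ/ (no codas are permitted; onsets are limited to one consonant).
Epenthesis after each stranded consonant: /ʃ/ → /ʃo/, /ʒ/ → /ʒo/, /ʒ/ → /ʒo/.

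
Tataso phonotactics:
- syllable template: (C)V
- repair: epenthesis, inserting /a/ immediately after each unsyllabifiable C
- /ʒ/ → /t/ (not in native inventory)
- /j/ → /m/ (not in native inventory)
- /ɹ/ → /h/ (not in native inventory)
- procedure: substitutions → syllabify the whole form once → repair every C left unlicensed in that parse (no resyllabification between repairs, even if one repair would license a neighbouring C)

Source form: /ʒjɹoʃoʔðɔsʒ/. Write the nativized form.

Substitution: /ʒ/ → /t/, /j/ → /m/, /ɹ/ → /h/, giving /tmhoʃoʔðɔst/.
Under (C)V, the unsyllabifiable consonants are /t/, /m/, /ʔ/, /s/, /t/ (no codas are permitted; onsets are limited to one consonant).
Each unlicensed consonant becomes the onset of a new syllable: /t/ → /ta/, /m/ → /ma/, /ʔ/ → /ʔa/, /s/ → /sa/, /t/ → /ta/.

tamahoʃoʔaðɔsata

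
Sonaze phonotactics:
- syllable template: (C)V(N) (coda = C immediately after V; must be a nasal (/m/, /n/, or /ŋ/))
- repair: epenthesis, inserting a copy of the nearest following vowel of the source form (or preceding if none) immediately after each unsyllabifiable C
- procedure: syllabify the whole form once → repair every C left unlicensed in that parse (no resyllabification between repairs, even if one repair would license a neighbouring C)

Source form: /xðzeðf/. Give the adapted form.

xeðezeðefe

Under (C)V(N), the unsyllabifiable consonants are /x/, /ð/, /ð/, /f/ (only a nasal (/m/, /n/, or /ŋ/) is licensed in coda position; onsets are limited to one consonant).
Inserting the epenthetic vowel yields /x/ → /xe/, /ð/ → /ðe/, /ð/ → /ðe/, /f/ → /fe/.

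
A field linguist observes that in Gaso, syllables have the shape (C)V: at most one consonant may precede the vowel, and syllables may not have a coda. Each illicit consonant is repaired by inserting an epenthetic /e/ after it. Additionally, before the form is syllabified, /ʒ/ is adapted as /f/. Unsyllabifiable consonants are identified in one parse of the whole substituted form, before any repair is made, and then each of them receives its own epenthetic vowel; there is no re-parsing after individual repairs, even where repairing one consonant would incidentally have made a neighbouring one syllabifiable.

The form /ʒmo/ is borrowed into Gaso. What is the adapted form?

Substitution: /ʒ/ → /f/, giving /fmo/.
The consonants /f/ cannot be parsed into a legal (C)V syllable (no codas are permitted; onsets are limited to one consonant).
Epenthesis after each stranded consonant: /f/ → /fe/.

femo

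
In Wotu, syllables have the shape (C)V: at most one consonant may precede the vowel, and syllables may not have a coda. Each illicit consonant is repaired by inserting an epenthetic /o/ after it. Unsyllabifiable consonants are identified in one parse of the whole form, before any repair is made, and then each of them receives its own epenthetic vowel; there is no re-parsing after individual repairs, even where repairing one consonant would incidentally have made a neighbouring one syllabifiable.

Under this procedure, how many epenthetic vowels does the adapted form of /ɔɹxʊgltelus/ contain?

The unsyllabifiable consonants are /ɹ/, /g/, /l/, /s/; each receives one epenthetic vowel.

4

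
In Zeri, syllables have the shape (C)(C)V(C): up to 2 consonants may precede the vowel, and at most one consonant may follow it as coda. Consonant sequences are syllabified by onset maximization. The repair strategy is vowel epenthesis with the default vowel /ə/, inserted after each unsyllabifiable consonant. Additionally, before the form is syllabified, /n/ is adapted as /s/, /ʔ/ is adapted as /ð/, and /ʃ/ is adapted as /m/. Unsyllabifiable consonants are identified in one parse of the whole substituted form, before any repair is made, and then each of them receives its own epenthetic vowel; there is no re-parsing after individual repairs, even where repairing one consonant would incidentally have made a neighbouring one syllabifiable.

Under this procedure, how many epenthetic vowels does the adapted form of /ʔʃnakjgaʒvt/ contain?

3

After substitution the input is /ðmsakjgaʒvt/.
The unsyllabifiable consonants are /ð/, /v/, /t/; each receives one epenthetic vowel.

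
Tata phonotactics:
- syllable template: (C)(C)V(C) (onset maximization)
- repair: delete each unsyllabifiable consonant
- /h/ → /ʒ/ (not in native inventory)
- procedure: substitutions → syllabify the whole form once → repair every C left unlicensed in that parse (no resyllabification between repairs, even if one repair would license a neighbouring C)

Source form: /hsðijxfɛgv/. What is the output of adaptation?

sðijxfɛg

Substitution: /h/ → /ʒ/, giving /ʒsðijxfɛgv/.
Under (C)(C)V(C), the unsyllabifiable consonants are /ʒ/, /v/ (at most one coda consonant is licensed; onsets may contain at most 2 consonants).
Each unlicensed consonant is deleted: /ʒ/, /v/.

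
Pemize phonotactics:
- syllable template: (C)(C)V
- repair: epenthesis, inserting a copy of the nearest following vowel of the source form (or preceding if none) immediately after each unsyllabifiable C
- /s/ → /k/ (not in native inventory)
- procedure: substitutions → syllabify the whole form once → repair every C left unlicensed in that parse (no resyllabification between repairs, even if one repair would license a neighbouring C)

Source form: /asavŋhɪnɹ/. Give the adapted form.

akavɪŋhɪnɪɹɪ

Substitution: /s/ → /k/, giving /akavŋhɪnɹ/.
Syllabifying with onset maximization leaves /v/, /n/, /ɹ/ stranded (no codas are permitted; onsets may contain at most 2 consonants).
Inserting the epenthetic vowel yields /v/ → /vɪ/, /n/ → /nɪ/, /ɹ/ → /ɹɪ/.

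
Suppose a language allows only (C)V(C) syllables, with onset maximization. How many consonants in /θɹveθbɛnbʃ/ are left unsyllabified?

4

The consonants /θ/, /ɹ/, /b/, /ʃ/ cannot be parsed into a legal (C)V(C) syllable (at most one coda consonant is licensed; onsets are limited to one consonant).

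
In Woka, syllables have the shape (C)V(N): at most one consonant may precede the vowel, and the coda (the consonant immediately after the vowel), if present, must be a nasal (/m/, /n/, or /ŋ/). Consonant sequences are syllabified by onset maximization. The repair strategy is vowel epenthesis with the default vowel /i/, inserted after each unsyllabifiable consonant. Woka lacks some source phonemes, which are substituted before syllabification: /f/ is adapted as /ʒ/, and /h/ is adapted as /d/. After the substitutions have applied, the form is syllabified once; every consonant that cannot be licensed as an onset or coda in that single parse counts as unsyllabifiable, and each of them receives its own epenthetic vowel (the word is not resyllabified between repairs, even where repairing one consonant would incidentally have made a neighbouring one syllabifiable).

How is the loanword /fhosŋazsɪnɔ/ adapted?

Substitution: /f/ → /ʒ/, /h/ → /d/, giving /ʒdosŋazsɪnɔ/.
Syllabifying with onset maximization leaves /ʒ/, /s/, /z/ stranded (only a nasal (/m/, /n/, or /ŋ/) is licensed in coda position; onsets are limited to one consonant).
Inserting the epenthetic vowel yields /ʒ/ → /ʒi/, /s/ → /si/, /z/ → /zi/.

ʒidosiŋazisɪnɔ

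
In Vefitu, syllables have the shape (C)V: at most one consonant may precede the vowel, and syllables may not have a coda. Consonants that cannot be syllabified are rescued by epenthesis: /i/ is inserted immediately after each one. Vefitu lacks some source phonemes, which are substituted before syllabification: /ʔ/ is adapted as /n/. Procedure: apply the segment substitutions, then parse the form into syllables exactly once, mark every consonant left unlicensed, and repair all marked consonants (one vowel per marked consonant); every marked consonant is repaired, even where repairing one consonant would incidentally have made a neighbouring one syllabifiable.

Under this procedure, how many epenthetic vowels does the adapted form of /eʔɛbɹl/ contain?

3

After substitution the input is /enɛbɹl/.
The unsyllabifiable consonants are /b/, /ɹ/, /l/; each receives one epenthetic vowel.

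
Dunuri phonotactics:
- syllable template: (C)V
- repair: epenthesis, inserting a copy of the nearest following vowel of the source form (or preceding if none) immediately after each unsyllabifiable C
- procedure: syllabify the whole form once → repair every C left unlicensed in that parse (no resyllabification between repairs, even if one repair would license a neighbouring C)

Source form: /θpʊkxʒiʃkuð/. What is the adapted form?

θʊpʊkixiʒiʃukuðu

The consonants /θ/, /k/, /x/, /ʃ/, /ð/ cannot be parsed into a legal (C)V syllable (no codas are permitted; onsets are limited to one consonant).
Epenthesis after each stranded consonant: /θ/ → /θʊ/, /k/ → /ki/, /x/ → /xi/, /ʃ/ → /ʃu/, /ð/ → /ðu/.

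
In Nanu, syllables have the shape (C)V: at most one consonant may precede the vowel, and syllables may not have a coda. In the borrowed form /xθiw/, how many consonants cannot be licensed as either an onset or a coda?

2

Under (C)V, the unsyllabifiable consonants are /x/, /w/ (no codas are permitted; onsets are limited to one consonant).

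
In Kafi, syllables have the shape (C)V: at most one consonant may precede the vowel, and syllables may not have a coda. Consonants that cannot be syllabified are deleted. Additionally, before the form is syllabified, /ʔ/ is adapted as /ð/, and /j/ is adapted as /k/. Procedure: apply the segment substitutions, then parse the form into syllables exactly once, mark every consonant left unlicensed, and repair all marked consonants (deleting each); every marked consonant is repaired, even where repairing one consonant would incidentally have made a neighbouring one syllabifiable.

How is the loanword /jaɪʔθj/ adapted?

Substitution: /j/ → /k/, /ʔ/ → /ð/, giving /kaɪðθk/.
Under (C)V, the unsyllabifiable consonants are /ð/, /θ/, /k/ (no codas are permitted; onsets are limited to one consonant).
Each unlicensed consonant is deleted: /ð/, /θ/, /k/.

kaɪ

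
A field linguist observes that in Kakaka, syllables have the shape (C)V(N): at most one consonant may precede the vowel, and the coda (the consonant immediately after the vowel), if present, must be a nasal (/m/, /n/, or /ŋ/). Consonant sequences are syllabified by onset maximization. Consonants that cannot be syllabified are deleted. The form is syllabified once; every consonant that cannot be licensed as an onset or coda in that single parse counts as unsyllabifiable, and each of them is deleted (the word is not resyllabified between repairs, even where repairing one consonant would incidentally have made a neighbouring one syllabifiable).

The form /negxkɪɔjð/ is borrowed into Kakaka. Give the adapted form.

nekɪɔ

Under (C)V(N), the unsyllabifiable consonants are /g/, /x/, /j/, /ð/ (only a nasal (/m/, /n/, or /ŋ/) is licensed in coda position; onsets are limited to one consonant).
Each unlicensed consonant is deleted: /g/, /x/, /j/, /ð/.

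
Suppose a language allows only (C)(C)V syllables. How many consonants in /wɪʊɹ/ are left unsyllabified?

Under (C)(C)V, the unsyllabifiable consonants are /ɹ/ (no codas are permitted; onsets may contain at most 2 consonants).

1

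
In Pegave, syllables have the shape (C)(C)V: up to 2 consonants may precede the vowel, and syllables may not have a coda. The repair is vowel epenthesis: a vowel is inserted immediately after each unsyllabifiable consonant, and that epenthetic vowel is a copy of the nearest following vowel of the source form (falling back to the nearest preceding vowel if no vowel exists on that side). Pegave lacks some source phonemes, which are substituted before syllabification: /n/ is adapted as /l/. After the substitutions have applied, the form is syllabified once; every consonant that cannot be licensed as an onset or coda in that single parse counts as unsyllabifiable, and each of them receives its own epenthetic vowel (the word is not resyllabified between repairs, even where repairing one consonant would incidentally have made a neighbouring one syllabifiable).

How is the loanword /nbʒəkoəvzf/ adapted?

ləbʒəkoəvəzəfə

Substitution: /n/ → /l/, giving /lbʒəkoəvzf/.
The consonants /l/, /v/, /z/, /f/ cannot be parsed into a legal (C)(C)V syllable (no codas are permitted; onsets may contain at most 2 consonants).
Each unlicensed consonant becomes the onset of a new syllable: /l/ → /lə/, /v/ → /və/, /z/ → /zə/, /f/ → /fə/.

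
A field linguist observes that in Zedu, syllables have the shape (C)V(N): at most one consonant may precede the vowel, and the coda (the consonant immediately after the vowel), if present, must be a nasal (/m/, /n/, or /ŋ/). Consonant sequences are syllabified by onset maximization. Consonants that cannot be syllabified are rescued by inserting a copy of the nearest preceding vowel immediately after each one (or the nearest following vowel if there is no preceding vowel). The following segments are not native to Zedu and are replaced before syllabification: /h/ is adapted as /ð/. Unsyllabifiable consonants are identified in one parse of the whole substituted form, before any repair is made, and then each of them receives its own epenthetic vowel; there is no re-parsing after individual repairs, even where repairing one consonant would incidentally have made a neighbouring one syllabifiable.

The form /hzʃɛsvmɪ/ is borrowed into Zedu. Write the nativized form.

Substitution: /h/ → /ð/, giving /ðzʃɛsvmɪ/.
The consonants /ð/, /z/, /s/, /v/ cannot be parsed into a legal (C)V(N) syllable (only a nasal (/m/, /n/, or /ŋ/) is licensed in coda position; onsets are limited to one consonant).
Inserting the epenthetic vowel yields /ð/ → /ðɛ/, /z/ → /zɛ/, /s/ → /sɛ/, /v/ → /vɛ/.

ðɛzɛʃɛsɛvɛmɪ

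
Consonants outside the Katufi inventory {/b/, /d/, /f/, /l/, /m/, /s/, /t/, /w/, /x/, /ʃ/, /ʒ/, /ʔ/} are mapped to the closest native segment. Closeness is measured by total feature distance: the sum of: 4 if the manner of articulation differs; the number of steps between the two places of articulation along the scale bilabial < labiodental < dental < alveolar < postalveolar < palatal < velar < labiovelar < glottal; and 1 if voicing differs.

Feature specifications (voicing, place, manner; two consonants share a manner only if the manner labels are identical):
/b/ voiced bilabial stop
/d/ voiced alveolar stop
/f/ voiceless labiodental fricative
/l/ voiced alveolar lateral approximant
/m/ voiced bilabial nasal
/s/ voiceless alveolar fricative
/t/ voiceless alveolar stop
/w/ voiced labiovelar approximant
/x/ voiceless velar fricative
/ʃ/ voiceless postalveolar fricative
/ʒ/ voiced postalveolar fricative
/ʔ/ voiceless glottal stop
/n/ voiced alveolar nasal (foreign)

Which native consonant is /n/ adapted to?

/m/ is closest: same manner (nasal), place distance 3 (alveolar→bilabial), same voicing; total 3. Next closest is /d/ at distance 4.

m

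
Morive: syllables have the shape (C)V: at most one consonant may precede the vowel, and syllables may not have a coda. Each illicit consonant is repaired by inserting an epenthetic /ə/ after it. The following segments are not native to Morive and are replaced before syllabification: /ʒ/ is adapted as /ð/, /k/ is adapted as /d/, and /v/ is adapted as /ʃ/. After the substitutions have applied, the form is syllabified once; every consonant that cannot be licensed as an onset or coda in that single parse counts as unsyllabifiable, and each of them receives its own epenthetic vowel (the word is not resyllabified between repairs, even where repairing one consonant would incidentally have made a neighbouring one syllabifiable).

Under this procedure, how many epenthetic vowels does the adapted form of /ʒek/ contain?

After substitution the input is /ðed/.
The unsyllabifiable consonants are /d/; each receives one epenthetic vowel.

1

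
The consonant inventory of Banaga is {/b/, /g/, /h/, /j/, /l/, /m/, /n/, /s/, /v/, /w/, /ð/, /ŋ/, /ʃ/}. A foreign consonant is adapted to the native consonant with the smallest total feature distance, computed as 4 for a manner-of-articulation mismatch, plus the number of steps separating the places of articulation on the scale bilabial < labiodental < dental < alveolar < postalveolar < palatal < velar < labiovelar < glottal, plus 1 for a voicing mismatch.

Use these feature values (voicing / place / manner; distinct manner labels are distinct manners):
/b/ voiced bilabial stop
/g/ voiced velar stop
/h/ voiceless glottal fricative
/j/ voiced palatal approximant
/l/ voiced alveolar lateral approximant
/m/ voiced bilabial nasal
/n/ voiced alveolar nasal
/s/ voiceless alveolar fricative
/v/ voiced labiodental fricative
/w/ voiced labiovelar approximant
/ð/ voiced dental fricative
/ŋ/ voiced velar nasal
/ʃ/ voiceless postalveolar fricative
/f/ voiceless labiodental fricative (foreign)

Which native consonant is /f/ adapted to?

v

/v/ is closest: same manner (fricative), place distance 0 (labiodental→labiodental), voicing differs (+1); total 1. Next closest is /s/ at distance 2.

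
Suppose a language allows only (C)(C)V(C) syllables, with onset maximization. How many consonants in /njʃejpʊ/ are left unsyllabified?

1

Syllabifying with onset maximization leaves /n/ stranded (at most one coda consonant is licensed; onsets may contain at most 2 consonants).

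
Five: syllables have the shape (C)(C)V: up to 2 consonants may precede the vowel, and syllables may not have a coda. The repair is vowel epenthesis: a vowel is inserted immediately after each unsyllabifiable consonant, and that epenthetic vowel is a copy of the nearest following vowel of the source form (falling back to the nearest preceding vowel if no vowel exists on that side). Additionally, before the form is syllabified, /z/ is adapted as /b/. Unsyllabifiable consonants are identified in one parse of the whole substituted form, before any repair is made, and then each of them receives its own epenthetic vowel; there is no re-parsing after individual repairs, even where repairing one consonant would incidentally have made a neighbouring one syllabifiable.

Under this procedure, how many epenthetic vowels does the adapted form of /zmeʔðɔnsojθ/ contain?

After substitution the input is /bmeʔðɔnsojθ/.
The unsyllabifiable consonants are /j/, /θ/; each receives one epenthetic vowel.

2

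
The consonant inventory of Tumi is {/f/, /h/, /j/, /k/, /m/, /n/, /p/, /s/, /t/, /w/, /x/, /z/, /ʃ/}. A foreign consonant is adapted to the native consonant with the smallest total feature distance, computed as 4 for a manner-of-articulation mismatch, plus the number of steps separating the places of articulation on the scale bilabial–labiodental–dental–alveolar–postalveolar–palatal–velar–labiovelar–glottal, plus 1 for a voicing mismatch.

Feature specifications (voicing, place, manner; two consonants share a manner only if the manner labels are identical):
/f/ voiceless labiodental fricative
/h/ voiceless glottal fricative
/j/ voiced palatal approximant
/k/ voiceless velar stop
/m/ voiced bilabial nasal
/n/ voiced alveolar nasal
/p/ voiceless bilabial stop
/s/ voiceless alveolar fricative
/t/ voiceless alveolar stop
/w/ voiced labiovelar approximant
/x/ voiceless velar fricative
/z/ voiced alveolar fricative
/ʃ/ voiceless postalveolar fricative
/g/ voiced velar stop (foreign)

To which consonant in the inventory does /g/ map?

k

/k/ is closest: same manner (stop), place distance 0 (velar→velar), voicing differs (+1); total 1. Next closest is /t/ at distance 4.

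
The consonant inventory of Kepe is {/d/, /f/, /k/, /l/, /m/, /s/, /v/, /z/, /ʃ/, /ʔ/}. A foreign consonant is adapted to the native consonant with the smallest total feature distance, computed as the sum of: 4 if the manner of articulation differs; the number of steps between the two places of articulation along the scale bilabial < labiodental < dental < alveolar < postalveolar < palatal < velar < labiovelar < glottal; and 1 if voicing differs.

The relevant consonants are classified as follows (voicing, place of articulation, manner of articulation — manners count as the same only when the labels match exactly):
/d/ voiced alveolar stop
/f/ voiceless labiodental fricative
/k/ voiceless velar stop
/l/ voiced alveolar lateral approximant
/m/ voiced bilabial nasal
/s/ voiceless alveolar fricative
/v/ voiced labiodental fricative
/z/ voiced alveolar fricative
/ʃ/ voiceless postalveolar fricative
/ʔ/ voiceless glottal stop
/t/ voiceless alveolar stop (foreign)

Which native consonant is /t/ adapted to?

/d/ is closest: same manner (stop), place distance 0 (alveolar→alveolar), voicing differs (+1); total 1. Next closest is /k/ at distance 3.

d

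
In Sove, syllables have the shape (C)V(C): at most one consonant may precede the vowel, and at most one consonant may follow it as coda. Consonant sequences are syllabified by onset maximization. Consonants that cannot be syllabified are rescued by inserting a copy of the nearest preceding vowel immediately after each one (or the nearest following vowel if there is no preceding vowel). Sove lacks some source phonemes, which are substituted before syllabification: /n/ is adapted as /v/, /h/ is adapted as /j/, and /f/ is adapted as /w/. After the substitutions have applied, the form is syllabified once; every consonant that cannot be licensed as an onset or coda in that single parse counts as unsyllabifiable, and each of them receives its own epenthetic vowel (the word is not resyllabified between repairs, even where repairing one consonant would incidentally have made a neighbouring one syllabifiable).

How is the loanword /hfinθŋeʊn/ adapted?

Substitution: /h/ → /j/, /f/ → /w/, /n/ → /v/, giving /jwivθŋeʊv/.
The consonants /j/, /θ/ cannot be parsed into a legal (C)V(C) syllable (at most one coda consonant is licensed; onsets are limited to one consonant).
Inserting the epenthetic vowel yields /j/ → /ji/, /θ/ → /θi/.

jiwivθiŋeʊv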